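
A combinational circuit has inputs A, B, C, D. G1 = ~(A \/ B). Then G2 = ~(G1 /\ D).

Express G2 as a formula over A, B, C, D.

~((~(A \/ B)) /\ D)

G1 = ~(A \/ B)
G2 = ~(G1 /\ D) = ~((~(A \/ B)) /\ D)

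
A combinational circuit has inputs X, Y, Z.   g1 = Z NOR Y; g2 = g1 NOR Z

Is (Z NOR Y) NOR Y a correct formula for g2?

g1 = Z NOR Y
g2 = g1 NOR Z = (Z NOR Y) NOR Z
At X=0, Y=0, Z=1: circuit gives 0, formula gives 1.

No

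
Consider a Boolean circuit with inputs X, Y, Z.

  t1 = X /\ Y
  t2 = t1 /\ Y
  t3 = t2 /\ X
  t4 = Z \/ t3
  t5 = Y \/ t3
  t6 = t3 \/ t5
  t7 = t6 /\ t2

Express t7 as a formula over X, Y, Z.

((((X /\ Y) /\ Y) /\ X) \/ (Y \/ (((X /\ Y) /\ Y) /\ X))) /\ ((X /\ Y) /\ Y)

t1 = X /\ Y
t2 = t1 /\ Y = (X /\ Y) /\ Y
t3 = t2 /\ X = ((X /\ Y) /\ Y) /\ X
t5 = Y \/ t3 = Y \/ (((X /\ Y) /\ Y) /\ X)
t6 = t3 \/ t5 = (((X /\ Y) /\ Y) /\ X) \/ (Y \/ (((X /\ Y) /\ Y) /\ X))
t7 = t6 /\ t2 = ((((X /\ Y) /\ Y) /\ X) \/ (Y \/ (((X /\ Y) /\ Y) /\ X))) /\ ((X /\ Y) /\ Y)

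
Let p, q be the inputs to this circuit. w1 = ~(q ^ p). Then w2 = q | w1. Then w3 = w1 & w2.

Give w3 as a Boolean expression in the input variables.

w1 = ~(q ^ p)
w2 = q | w1 = q | (~(q ^ p))
w3 = w1 & w2 = (~(q ^ p)) & (q | (~(q ^ p)))

(~(q ^ p)) & (q | (~(q ^ p)))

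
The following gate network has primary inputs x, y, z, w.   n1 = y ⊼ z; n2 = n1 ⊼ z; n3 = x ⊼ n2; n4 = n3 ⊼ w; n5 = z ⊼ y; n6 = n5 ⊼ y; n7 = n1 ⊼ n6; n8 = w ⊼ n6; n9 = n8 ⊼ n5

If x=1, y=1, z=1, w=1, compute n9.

1

n5 = 1 ⊼ 1 = 0
n6 = 0 ⊼ 1 = 1
n8 = 1 ⊼ 1 = 0
n9 = 0 ⊼ 0 = 1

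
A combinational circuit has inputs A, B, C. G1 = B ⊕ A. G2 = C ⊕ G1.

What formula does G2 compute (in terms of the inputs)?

G1 = B ⊕ A
G2 = C ⊕ G1 = C ⊕ (B ⊕ A)

C ⊕ (B ⊕ A)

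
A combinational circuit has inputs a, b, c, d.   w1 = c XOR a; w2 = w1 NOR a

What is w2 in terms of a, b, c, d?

(c XOR a) NOR a

w1 = c XOR a
w2 = w1 NOR a = (c XOR a) NOR a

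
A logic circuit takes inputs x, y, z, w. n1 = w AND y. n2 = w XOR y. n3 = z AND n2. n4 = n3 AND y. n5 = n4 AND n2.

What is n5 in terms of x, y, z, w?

((z AND (w XOR y)) AND y) AND (w XOR y)

n2 = w XOR y
n3 = z AND n2 = z AND (w XOR y)
n4 = n3 AND y = (z AND (w XOR y)) AND y
n5 = n4 AND n2 = ((z AND (w XOR y)) AND y) AND (w XOR y)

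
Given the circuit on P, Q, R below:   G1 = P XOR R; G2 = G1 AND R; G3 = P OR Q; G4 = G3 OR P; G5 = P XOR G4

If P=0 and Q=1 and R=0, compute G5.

G3 = 0 OR 1 = 1
G4 = 1 OR 0 = 1
G5 = 0 XOR 1 = 1

1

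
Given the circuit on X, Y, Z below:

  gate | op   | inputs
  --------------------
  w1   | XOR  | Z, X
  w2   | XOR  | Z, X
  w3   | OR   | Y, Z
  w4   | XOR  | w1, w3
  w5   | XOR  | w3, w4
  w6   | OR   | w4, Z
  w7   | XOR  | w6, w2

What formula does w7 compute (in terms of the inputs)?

(((Z XOR X) XOR (Y OR Z)) OR Z) XOR (Z XOR X)

w1 = Z XOR X
w2 = Z XOR X
w3 = Y OR Z
w4 = w1 XOR w3 = (Z XOR X) XOR (Y OR Z)
w6 = w4 OR Z = ((Z XOR X) XOR (Y OR Z)) OR Z
w7 = w6 XOR w2 = (((Z XOR X) XOR (Y OR Z)) OR Z) XOR (Z XOR X)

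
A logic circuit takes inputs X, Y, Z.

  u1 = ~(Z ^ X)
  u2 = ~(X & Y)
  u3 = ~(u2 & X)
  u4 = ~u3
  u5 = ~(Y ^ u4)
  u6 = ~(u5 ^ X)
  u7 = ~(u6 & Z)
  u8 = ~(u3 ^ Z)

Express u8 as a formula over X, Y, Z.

~((~((~(X & Y)) & X)) ^ Z)

u2 = ~(X & Y)
u3 = ~(u2 & X) = ~((~(X & Y)) & X)
u8 = ~(u3 ^ Z) = ~((~((~(X & Y)) & X)) ^ Z)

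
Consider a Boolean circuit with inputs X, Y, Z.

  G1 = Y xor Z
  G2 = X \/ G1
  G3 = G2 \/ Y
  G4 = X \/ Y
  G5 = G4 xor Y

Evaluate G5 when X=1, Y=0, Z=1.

G4 = 1 \/ 0 = 1
G5 = 1 xor 0 = 1

1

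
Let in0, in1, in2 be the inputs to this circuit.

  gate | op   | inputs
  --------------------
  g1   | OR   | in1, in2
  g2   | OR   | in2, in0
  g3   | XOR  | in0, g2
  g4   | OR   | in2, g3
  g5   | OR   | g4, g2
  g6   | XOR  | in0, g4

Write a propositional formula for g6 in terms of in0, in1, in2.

in0 XOR (in2 OR (in0 XOR (in2 OR in0)))

g2 = in2 OR in0
g3 = in0 XOR g2 = in0 XOR (in2 OR in0)
g4 = in2 OR g3 = in2 OR (in0 XOR (in2 OR in0))
g6 = in0 XOR g4 = in0 XOR (in2 OR (in0 XOR (in2 OR in0)))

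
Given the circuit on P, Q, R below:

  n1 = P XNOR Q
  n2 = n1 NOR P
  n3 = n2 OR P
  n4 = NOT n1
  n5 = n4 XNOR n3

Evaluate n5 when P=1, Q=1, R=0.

n1 = 1 XNOR 1 = 1
n2 = 1 NOR 1 = 0
n3 = 0 OR 1 = 1
n4 = NOT 1 = 0
n5 = 0 XNOR 1 = 0

0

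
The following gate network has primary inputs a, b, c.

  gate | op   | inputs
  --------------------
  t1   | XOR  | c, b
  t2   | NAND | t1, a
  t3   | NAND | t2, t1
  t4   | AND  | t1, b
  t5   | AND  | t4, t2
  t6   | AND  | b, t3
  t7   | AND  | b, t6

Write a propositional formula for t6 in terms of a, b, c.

b AND (((c XOR b) NAND a) NAND (c XOR b))

t1 = c XOR b
t2 = t1 NAND a = (c XOR b) NAND a
t3 = t2 NAND t1 = ((c XOR b) NAND a) NAND (c XOR b)
t6 = b AND t3 = b AND (((c XOR b) NAND a) NAND (c XOR b))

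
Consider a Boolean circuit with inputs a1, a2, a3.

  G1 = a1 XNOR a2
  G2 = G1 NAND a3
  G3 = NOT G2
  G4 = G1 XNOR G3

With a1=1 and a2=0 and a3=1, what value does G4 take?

G1 = 1 XNOR 0 = 0
G2 = 0 NAND 1 = 1
G3 = NOT 1 = 0
G4 = 0 XNOR 0 = 1

1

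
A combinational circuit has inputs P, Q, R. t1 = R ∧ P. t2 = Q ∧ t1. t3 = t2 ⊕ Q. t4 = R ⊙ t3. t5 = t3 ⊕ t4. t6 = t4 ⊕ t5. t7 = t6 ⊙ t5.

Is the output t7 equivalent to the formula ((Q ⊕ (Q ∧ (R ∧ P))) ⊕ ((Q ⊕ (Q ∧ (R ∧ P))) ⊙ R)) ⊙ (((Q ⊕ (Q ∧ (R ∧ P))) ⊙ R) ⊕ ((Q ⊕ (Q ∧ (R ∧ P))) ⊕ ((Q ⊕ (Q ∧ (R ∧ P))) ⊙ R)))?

t1 = R ∧ P
t2 = Q ∧ t1 = Q ∧ (R ∧ P)
t3 = t2 ⊕ Q = (Q ∧ (R ∧ P)) ⊕ Q
t4 = R ⊙ t3 = R ⊙ ((Q ∧ (R ∧ P)) ⊕ Q)
t5 = t3 ⊕ t4 = ((Q ∧ (R ∧ P)) ⊕ Q) ⊕ (R ⊙ ((Q ∧ (R ∧ P)) ⊕ Q))
t6 = t4 ⊕ t5 = (R ⊙ ((Q ∧ (R ∧ P)) ⊕ Q)) ⊕ (((Q ∧ (R ∧ P)) ⊕ Q) ⊕ (R ⊙ ((Q ∧ (R ∧ P)) ⊕ Q)))
t7 = t6 ⊙ t5 = ((R ⊙ ((Q ∧ (R ∧ P)) ⊕ Q)) ⊕ (((Q ∧ (R ∧ P)) ⊕ Q) ⊕ (R ⊙ ((Q ∧ (R ∧ P)) ⊕ Q)))) ⊙ (((Q ∧ (R ∧ P)) ⊕ Q) ⊕ (R ⊙ ((Q ∧ (R ∧ P)) ⊕ Q)))
At P=0, Q=0, R=0: circuit gives 0, formula gives 0.
At P=0, Q=0, R=1: circuit gives 1, formula gives 1.
Agrees on all 8 inputs.

Yes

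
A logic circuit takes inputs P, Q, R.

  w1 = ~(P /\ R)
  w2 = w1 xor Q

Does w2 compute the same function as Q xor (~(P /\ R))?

Yes

w1 = ~(P /\ R)
w2 = w1 xor Q = (~(P /\ R)) xor Q
At P=0, Q=1, R=0: circuit gives 0, formula gives 0.
At P=0, Q=0, R=0: circuit gives 1, formula gives 1.
Agrees on all 8 inputs.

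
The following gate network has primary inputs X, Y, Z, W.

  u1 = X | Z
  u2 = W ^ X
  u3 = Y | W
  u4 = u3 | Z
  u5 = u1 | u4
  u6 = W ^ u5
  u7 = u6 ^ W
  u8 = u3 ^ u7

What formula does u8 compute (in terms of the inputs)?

u1 = X | Z
u3 = Y | W
u4 = u3 | Z = (Y | W) | Z
u5 = u1 | u4 = (X | Z) | ((Y | W) | Z)
u6 = W ^ u5 = W ^ ((X | Z) | ((Y | W) | Z))
u7 = u6 ^ W = (W ^ ((X | Z) | ((Y | W) | Z))) ^ W
u8 = u3 ^ u7 = (Y | W) ^ ((W ^ ((X | Z) | ((Y | W) | Z))) ^ W)

(Y | W) ^ ((W ^ ((X | Z) | ((Y | W) | Z))) ^ W)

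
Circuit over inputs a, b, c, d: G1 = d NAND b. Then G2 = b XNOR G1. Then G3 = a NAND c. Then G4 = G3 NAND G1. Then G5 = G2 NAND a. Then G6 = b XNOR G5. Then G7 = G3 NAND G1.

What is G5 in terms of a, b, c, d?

G1 = d NAND b
G2 = b XNOR G1 = b XNOR (d NAND b)
G5 = G2 NAND a = (b XNOR (d NAND b)) NAND a

(b XNOR (d NAND b)) NAND a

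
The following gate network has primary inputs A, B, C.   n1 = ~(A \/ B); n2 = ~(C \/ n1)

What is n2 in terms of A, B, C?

~(C \/ (~(A \/ B)))

n1 = ~(A \/ B)
n2 = ~(C \/ n1) = ~(C \/ (~(A \/ B)))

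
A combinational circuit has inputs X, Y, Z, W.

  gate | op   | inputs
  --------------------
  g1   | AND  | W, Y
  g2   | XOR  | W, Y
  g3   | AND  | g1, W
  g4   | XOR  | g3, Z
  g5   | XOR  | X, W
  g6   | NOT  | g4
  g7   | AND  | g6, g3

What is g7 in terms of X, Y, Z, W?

NOT (((W AND Y) AND W) XOR Z) AND ((W AND Y) AND W)

g1 = W AND Y
g3 = g1 AND W = (W AND Y) AND W
g4 = g3 XOR Z = ((W AND Y) AND W) XOR Z
g6 = NOT g4 = NOT (((W AND Y) AND W) XOR Z)
g7 = g6 AND g3 = NOT (((W AND Y) AND W) XOR Z) AND ((W AND Y) AND W)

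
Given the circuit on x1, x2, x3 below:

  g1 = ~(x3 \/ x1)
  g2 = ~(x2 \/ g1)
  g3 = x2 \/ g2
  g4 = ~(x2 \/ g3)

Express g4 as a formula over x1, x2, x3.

g1 = ~(x3 \/ x1)
g2 = ~(x2 \/ g1) = ~(x2 \/ (~(x3 \/ x1)))
g3 = x2 \/ g2 = x2 \/ (~(x2 \/ (~(x3 \/ x1))))
g4 = ~(x2 \/ g3) = ~(x2 \/ (x2 \/ (~(x2 \/ (~(x3 \/ x1))))))

~(x2 \/ (x2 \/ (~(x2 \/ (~(x3 \/ x1))))))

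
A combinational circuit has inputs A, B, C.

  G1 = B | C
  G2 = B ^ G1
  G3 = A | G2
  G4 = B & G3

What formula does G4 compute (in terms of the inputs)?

B & (A | (B ^ (B | C)))

G1 = B | C
G2 = B ^ G1 = B ^ (B | C)
G3 = A | G2 = A | (B ^ (B | C))
G4 = B & G3 = B & (A | (B ^ (B | C)))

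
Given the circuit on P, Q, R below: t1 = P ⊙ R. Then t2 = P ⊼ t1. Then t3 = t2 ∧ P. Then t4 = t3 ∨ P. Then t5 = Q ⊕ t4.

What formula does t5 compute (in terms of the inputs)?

t1 = P ⊙ R
t2 = P ⊼ t1 = P ⊼ (P ⊙ R)
t3 = t2 ∧ P = (P ⊼ (P ⊙ R)) ∧ P
t4 = t3 ∨ P = ((P ⊼ (P ⊙ R)) ∧ P) ∨ P
t5 = Q ⊕ t4 = Q ⊕ (((P ⊼ (P ⊙ R)) ∧ P) ∨ P)

Q ⊕ (((P ⊼ (P ⊙ R)) ∧ P) ∨ P)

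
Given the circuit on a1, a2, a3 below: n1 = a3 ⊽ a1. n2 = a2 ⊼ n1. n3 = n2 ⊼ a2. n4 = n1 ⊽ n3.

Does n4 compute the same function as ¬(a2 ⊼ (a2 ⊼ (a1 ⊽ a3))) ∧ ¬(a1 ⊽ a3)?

Yes

n1 = a3 ⊽ a1
n2 = a2 ⊼ n1 = a2 ⊼ (a3 ⊽ a1)
n3 = n2 ⊼ a2 = (a2 ⊼ (a3 ⊽ a1)) ⊼ a2
n4 = n1 ⊽ n3 = (a3 ⊽ a1) ⊽ ((a2 ⊼ (a3 ⊽ a1)) ⊼ a2)
At a1=0, a2=0, a3=0: circuit gives 0, formula gives 0.
At a1=0, a2=1, a3=1: circuit gives 1, formula gives 1.
Agrees on all 8 inputs.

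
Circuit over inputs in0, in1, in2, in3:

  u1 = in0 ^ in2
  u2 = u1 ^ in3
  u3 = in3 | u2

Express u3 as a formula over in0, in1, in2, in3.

u1 = in0 ^ in2
u2 = u1 ^ in3 = (in0 ^ in2) ^ in3
u3 = in3 | u2 = in3 | ((in0 ^ in2) ^ in3)

in3 | ((in0 ^ in2) ^ in3)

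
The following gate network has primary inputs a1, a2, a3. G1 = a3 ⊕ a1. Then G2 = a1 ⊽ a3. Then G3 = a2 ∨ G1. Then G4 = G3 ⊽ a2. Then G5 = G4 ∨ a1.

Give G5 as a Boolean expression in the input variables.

G1 = a3 ⊕ a1
G3 = a2 ∨ G1 = a2 ∨ (a3 ⊕ a1)
G4 = G3 ⊽ a2 = (a2 ∨ (a3 ⊕ a1)) ⊽ a2
G5 = G4 ∨ a1 = ((a2 ∨ (a3 ⊕ a1)) ⊽ a2) ∨ a1

((a2 ∨ (a3 ⊕ a1)) ⊽ a2) ∨ a1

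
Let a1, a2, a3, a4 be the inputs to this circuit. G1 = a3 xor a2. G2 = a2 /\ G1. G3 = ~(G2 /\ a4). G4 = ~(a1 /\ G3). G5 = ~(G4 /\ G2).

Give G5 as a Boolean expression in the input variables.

G1 = a3 xor a2
G2 = a2 /\ G1 = a2 /\ (a3 xor a2)
G3 = ~(G2 /\ a4) = ~((a2 /\ (a3 xor a2)) /\ a4)
G4 = ~(a1 /\ G3) = ~(a1 /\ (~((a2 /\ (a3 xor a2)) /\ a4)))
G5 = ~(G4 /\ G2) = ~((~(a1 /\ (~((a2 /\ (a3 xor a2)) /\ a4)))) /\ (a2 /\ (a3 xor a2)))

~((~(a1 /\ (~((a2 /\ (a3 xor a2)) /\ a4)))) /\ (a2 /\ (a3 xor a2)))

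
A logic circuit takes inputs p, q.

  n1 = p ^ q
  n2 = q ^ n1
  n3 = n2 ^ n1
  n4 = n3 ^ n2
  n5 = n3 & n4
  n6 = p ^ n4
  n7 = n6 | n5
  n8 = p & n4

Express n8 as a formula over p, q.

n1 = p ^ q
n2 = q ^ n1 = q ^ (p ^ q)
n3 = n2 ^ n1 = (q ^ (p ^ q)) ^ (p ^ q)
n4 = n3 ^ n2 = ((q ^ (p ^ q)) ^ (p ^ q)) ^ (q ^ (p ^ q))
n8 = p & n4 = p & (((q ^ (p ^ q)) ^ (p ^ q)) ^ (q ^ (p ^ q)))

p & (((q ^ (p ^ q)) ^ (p ^ q)) ^ (q ^ (p ^ q)))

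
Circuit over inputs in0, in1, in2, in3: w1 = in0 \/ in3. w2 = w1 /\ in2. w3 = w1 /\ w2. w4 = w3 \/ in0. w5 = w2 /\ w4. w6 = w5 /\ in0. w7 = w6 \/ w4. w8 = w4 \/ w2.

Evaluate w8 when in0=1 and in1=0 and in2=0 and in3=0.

1

w1 = 1 \/ 0 = 1
w2 = 1 /\ 0 = 0
w3 = 1 /\ 0 = 0
w4 = 0 \/ 1 = 1
w8 = 1 \/ 0 = 1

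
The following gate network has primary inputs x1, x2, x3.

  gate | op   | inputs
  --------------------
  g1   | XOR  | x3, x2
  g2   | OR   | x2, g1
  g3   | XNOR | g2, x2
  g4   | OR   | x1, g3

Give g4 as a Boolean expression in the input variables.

x1 OR ((x2 OR (x3 XOR x2)) XNOR x2)

g1 = x3 XOR x2
g2 = x2 OR g1 = x2 OR (x3 XOR x2)
g3 = g2 XNOR x2 = (x2 OR (x3 XOR x2)) XNOR x2
g4 = x1 OR g3 = x1 OR ((x2 OR (x3 XOR x2)) XNOR x2)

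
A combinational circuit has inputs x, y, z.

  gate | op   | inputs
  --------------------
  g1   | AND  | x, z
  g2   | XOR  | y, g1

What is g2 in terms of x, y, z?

y XOR (x AND z)

g1 = x AND z
g2 = y XOR g1 = y XOR (x AND z)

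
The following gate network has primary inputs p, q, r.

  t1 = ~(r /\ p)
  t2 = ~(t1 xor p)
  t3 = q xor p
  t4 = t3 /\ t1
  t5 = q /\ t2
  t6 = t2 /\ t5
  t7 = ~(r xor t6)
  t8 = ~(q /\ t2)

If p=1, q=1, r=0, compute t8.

t1 = ~(0 /\ 1) = 1
t2 = ~(1 xor 1) = 1
t8 = ~(1 /\ 1) = 0

0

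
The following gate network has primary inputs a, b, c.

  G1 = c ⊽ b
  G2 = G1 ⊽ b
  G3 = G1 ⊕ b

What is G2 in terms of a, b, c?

G1 = c ⊽ b
G2 = G1 ⊽ b = (c ⊽ b) ⊽ b

(c ⊽ b) ⊽ b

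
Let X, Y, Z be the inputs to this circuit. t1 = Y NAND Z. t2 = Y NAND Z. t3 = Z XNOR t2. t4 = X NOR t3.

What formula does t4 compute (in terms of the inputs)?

t2 = Y NAND Z
t3 = Z XNOR t2 = Z XNOR (Y NAND Z)
t4 = X NOR t3 = X NOR (Z XNOR (Y NAND Z))

X NOR (Z XNOR (Y NAND Z))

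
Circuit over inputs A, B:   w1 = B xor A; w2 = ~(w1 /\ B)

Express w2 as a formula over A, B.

w1 = B xor A
w2 = ~(w1 /\ B) = ~((B xor A) /\ B)

~((B xor A) /\ B)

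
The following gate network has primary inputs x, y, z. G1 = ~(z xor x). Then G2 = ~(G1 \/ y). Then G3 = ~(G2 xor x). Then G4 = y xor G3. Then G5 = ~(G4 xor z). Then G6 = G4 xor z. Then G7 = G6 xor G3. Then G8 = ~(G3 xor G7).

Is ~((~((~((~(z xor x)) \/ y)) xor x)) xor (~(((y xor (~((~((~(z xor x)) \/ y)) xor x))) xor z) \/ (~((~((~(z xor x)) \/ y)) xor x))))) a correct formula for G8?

G1 = ~(z xor x)
G2 = ~(G1 \/ y) = ~((~(z xor x)) \/ y)
G3 = ~(G2 xor x) = ~((~((~(z xor x)) \/ y)) xor x)
G4 = y xor G3 = y xor (~((~((~(z xor x)) \/ y)) xor x))
G6 = G4 xor z = (y xor (~((~((~(z xor x)) \/ y)) xor x))) xor z
G7 = G6 xor G3 = ((y xor (~((~((~(z xor x)) \/ y)) xor x))) xor z) xor (~((~((~(z xor x)) \/ y)) xor x))
G8 = ~(G3 xor G7) = ~((~((~((~(z xor x)) \/ y)) xor x)) xor (((y xor (~((~((~(z xor x)) \/ y)) xor x))) xor z) xor (~((~((~(z xor x)) \/ y)) xor x))))
At x=0, y=0, z=1: circuit gives 0, formula gives 1.

No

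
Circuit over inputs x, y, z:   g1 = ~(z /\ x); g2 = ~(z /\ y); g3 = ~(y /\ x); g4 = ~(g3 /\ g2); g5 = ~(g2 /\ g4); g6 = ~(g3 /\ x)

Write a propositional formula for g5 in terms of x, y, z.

~((~(z /\ y)) /\ (~((~(y /\ x)) /\ (~(z /\ y)))))

g2 = ~(z /\ y)
g3 = ~(y /\ x)
g4 = ~(g3 /\ g2) = ~((~(y /\ x)) /\ (~(z /\ y)))
g5 = ~(g2 /\ g4) = ~((~(z /\ y)) /\ (~((~(y /\ x)) /\ (~(z /\ y)))))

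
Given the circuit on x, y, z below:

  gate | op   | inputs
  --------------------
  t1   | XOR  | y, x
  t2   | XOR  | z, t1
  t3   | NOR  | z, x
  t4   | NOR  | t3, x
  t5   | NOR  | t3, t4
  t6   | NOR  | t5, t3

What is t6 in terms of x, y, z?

t3 = z NOR x
t4 = t3 NOR x = (z NOR x) NOR x
t5 = t3 NOR t4 = (z NOR x) NOR ((z NOR x) NOR x)
t6 = t5 NOR t3 = ((z NOR x) NOR ((z NOR x) NOR x)) NOR (z NOR x)

((z NOR x) NOR ((z NOR x) NOR x)) NOR (z NOR x)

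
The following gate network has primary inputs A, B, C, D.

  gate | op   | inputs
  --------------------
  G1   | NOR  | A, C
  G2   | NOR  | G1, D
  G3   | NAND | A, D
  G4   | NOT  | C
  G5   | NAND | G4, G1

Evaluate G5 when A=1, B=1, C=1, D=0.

G1 = 1 NOR 1 = 0
G4 = NOT 1 = 0
G5 = 0 NAND 0 = 1

1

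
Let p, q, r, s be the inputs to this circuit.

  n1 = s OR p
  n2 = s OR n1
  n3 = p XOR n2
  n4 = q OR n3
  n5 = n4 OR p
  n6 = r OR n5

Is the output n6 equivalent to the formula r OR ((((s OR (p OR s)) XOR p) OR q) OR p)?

Yes

n1 = s OR p
n2 = s OR n1 = s OR (s OR p)
n3 = p XOR n2 = p XOR (s OR (s OR p))
n4 = q OR n3 = q OR (p XOR (s OR (s OR p)))
n5 = n4 OR p = (q OR (p XOR (s OR (s OR p)))) OR p
n6 = r OR n5 = r OR ((q OR (p XOR (s OR (s OR p)))) OR p)
At p=0, q=0, r=0, s=0: circuit gives 0, formula gives 0.
At p=0, q=0, r=0, s=1: circuit gives 1, formula gives 1.
Agrees on all 16 inputs.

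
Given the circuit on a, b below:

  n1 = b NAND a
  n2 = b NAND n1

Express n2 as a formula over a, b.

n1 = b NAND a
n2 = b NAND n1 = b NAND (b NAND a)

b NAND (b NAND a)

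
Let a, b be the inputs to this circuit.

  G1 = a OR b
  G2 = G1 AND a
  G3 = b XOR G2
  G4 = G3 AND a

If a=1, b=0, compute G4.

G1 = 1 OR 0 = 1
G2 = 1 AND 1 = 1
G3 = 0 XOR 1 = 1
G4 = 1 AND 1 = 1

1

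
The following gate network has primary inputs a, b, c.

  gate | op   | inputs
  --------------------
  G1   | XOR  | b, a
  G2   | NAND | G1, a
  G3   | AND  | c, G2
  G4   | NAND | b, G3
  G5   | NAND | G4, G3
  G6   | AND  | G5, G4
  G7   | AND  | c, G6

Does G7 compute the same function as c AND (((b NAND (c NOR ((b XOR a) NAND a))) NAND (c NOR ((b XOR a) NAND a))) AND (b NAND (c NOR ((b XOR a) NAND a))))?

G1 = b XOR a
G2 = G1 NAND a = (b XOR a) NAND a
G3 = c AND G2 = c AND ((b XOR a) NAND a)
G4 = b NAND G3 = b NAND (c AND ((b XOR a) NAND a))
G5 = G4 NAND G3 = (b NAND (c AND ((b XOR a) NAND a))) NAND (c AND ((b XOR a) NAND a))
G6 = G5 AND G4 = ((b NAND (c AND ((b XOR a) NAND a))) NAND (c AND ((b XOR a) NAND a))) AND (b NAND (c AND ((b XOR a) NAND a)))
G7 = c AND G6 = c AND (((b NAND (c AND ((b XOR a) NAND a))) NAND (c AND ((b XOR a) NAND a))) AND (b NAND (c AND ((b XOR a) NAND a))))
At a=0, b=0, c=1: circuit gives 0, formula gives 1.

No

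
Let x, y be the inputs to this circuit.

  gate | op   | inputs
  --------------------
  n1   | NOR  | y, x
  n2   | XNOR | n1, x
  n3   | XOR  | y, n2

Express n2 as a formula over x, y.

(y NOR x) XNOR x

n1 = y NOR x
n2 = n1 XNOR x = (y NOR x) XNOR x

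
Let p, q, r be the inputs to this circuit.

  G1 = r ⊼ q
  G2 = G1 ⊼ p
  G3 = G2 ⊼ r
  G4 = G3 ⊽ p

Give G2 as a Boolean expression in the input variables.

(r ⊼ q) ⊼ p

G1 = r ⊼ q
G2 = G1 ⊼ p = (r ⊼ q) ⊼ p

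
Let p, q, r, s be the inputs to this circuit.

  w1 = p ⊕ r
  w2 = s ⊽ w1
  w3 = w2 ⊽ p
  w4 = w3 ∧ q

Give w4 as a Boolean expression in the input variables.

w1 = p ⊕ r
w2 = s ⊽ w1 = s ⊽ (p ⊕ r)
w3 = w2 ⊽ p = (s ⊽ (p ⊕ r)) ⊽ p
w4 = w3 ∧ q = ((s ⊽ (p ⊕ r)) ⊽ p) ∧ q

((s ⊽ (p ⊕ r)) ⊽ p) ∧ q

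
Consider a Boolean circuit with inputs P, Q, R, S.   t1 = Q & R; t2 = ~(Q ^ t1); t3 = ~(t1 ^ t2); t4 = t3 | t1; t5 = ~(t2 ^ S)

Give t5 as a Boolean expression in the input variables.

~((~(Q ^ (Q & R))) ^ S)

t1 = Q & R
t2 = ~(Q ^ t1) = ~(Q ^ (Q & R))
t5 = ~(t2 ^ S) = ~((~(Q ^ (Q & R))) ^ S)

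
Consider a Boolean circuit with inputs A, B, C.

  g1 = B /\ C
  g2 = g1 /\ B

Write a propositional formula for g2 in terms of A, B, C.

(B /\ C) /\ B

g1 = B /\ C
g2 = g1 /\ B = (B /\ C) /\ B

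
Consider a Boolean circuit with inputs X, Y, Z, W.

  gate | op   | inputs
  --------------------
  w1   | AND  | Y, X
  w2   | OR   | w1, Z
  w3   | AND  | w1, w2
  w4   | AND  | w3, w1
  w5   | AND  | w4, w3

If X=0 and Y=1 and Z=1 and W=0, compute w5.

0

w1 = 1 AND 0 = 0
w2 = 0 OR 1 = 1
w3 = 0 AND 1 = 0
w4 = 0 AND 0 = 0
w5 = 0 AND 0 = 0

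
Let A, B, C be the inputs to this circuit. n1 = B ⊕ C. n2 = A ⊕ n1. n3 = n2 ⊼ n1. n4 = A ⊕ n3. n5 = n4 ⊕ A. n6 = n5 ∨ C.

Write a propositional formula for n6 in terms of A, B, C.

n1 = B ⊕ C
n2 = A ⊕ n1 = A ⊕ (B ⊕ C)
n3 = n2 ⊼ n1 = (A ⊕ (B ⊕ C)) ⊼ (B ⊕ C)
n4 = A ⊕ n3 = A ⊕ ((A ⊕ (B ⊕ C)) ⊼ (B ⊕ C))
n5 = n4 ⊕ A = (A ⊕ ((A ⊕ (B ⊕ C)) ⊼ (B ⊕ C))) ⊕ A
n6 = n5 ∨ C = ((A ⊕ ((A ⊕ (B ⊕ C)) ⊼ (B ⊕ C))) ⊕ A) ∨ C

((A ⊕ ((A ⊕ (B ⊕ C)) ⊼ (B ⊕ C))) ⊕ A) ∨ C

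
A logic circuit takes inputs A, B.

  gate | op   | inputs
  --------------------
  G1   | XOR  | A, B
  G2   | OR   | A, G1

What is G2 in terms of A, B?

A OR (A XOR B)

G1 = A XOR B
G2 = A OR G1 = A OR (A XOR B)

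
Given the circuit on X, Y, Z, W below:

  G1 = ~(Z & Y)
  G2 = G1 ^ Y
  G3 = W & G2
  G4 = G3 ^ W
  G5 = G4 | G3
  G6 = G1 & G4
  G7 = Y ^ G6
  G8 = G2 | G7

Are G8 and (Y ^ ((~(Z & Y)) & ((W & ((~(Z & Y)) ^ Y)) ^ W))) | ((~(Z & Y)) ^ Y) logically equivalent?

G1 = ~(Z & Y)
G2 = G1 ^ Y = (~(Z & Y)) ^ Y
G3 = W & G2 = W & ((~(Z & Y)) ^ Y)
G4 = G3 ^ W = (W & ((~(Z & Y)) ^ Y)) ^ W
G6 = G1 & G4 = (~(Z & Y)) & ((W & ((~(Z & Y)) ^ Y)) ^ W)
G7 = Y ^ G6 = Y ^ ((~(Z & Y)) & ((W & ((~(Z & Y)) ^ Y)) ^ W))
G8 = G2 | G7 = ((~(Z & Y)) ^ Y) | (Y ^ ((~(Z & Y)) & ((W & ((~(Z & Y)) ^ Y)) ^ W)))
At X=0, Y=1, Z=0, W=1: circuit gives 0, formula gives 0.
At X=0, Y=0, Z=0, W=0: circuit gives 1, formula gives 1.
Agrees on all 16 inputs.

Yes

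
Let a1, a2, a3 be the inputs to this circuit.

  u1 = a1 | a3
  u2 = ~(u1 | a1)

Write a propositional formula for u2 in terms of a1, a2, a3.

~((a1 | a3) | a1)

u1 = a1 | a3
u2 = ~(u1 | a1) = ~((a1 | a3) | a1)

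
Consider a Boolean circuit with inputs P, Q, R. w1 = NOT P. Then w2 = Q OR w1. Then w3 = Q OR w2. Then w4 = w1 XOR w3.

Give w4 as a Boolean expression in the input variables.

w1 = NOT P
w2 = Q OR w1 = Q OR NOT P
w3 = Q OR w2 = Q OR (Q OR NOT P)
w4 = w1 XOR w3 = NOT P XOR (Q OR (Q OR NOT P))

NOT P XOR (Q OR (Q OR NOT P))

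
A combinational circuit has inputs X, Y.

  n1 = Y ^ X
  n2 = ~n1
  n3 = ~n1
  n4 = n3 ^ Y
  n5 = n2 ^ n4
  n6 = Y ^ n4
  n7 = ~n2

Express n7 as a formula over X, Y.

n1 = Y ^ X
n2 = ~n1 = ~(Y ^ X)
n7 = ~n2 = ~~(Y ^ X)

~~(Y ^ X)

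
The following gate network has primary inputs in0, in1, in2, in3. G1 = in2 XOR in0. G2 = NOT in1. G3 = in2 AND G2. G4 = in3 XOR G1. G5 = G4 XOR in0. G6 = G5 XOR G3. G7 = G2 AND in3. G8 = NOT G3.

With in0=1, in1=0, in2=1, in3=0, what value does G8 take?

0

G2 = NOT 0 = 1
G3 = 1 AND 1 = 1
G8 = NOT 1 = 0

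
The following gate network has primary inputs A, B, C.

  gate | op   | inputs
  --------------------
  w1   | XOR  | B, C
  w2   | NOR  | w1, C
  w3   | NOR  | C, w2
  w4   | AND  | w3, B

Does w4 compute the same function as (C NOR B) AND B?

No

w1 = B XOR C
w2 = w1 NOR C = (B XOR C) NOR C
w3 = C NOR w2 = C NOR ((B XOR C) NOR C)
w4 = w3 AND B = (C NOR ((B XOR C) NOR C)) AND B
At A=0, B=1, C=0: circuit gives 1, formula gives 0.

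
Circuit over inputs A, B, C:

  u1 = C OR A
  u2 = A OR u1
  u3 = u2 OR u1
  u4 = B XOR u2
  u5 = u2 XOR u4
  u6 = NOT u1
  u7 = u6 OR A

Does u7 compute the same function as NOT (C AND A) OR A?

No

u1 = C OR A
u6 = NOT u1 = NOT (C OR A)
u7 = u6 OR A = NOT (C OR A) OR A
At A=0, B=0, C=1: circuit gives 0, formula gives 1.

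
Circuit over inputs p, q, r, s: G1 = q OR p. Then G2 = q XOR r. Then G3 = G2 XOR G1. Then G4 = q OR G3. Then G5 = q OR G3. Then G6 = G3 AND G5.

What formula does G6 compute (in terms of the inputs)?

G1 = q OR p
G2 = q XOR r
G3 = G2 XOR G1 = (q XOR r) XOR (q OR p)
G5 = q OR G3 = q OR ((q XOR r) XOR (q OR p))
G6 = G3 AND G5 = ((q XOR r) XOR (q OR p)) AND (q OR ((q XOR r) XOR (q OR p)))

((q XOR r) XOR (q OR p)) AND (q OR ((q XOR r) XOR (q OR p)))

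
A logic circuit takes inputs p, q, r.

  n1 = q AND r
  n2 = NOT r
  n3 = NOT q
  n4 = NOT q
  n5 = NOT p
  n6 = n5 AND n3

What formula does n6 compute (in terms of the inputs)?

n3 = NOT q
n5 = NOT p
n6 = n5 AND n3 = NOT p AND NOT q

NOT p AND NOT q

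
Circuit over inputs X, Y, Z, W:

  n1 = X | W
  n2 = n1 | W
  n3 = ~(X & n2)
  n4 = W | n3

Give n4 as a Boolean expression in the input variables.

n1 = X | W
n2 = n1 | W = (X | W) | W
n3 = ~(X & n2) = ~(X & ((X | W) | W))
n4 = W | n3 = W | (~(X & ((X | W) | W)))

W | (~(X & ((X | W) | W)))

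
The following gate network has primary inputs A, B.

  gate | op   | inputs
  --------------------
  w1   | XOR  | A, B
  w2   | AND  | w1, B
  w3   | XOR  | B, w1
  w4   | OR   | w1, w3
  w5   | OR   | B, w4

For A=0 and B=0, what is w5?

0

w1 = 0 XOR 0 = 0
w3 = 0 XOR 0 = 0
w4 = 0 OR 0 = 0
w5 = 0 OR 0 = 0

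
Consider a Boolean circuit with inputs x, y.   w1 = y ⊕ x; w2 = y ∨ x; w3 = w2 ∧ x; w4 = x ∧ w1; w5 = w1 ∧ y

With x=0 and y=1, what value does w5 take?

w1 = 1 ⊕ 0 = 1
w5 = 1 ∧ 1 = 1

1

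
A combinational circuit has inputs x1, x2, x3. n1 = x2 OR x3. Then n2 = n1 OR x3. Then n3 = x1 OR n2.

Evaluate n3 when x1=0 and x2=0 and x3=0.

0

n1 = 0 OR 0 = 0
n2 = 0 OR 0 = 0
n3 = 0 OR 0 = 0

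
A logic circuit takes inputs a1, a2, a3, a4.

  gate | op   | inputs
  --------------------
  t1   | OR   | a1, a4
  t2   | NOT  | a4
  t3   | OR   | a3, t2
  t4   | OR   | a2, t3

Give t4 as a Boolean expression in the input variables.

t2 = NOT a4
t3 = a3 OR t2 = a3 OR NOT a4
t4 = a2 OR t3 = a2 OR (a3 OR NOT a4)

a2 OR (a3 OR NOT a4)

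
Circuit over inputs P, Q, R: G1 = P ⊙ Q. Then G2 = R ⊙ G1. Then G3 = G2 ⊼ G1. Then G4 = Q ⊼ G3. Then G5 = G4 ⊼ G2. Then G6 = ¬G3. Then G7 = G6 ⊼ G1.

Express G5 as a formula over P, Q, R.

G1 = P ⊙ Q
G2 = R ⊙ G1 = R ⊙ (P ⊙ Q)
G3 = G2 ⊼ G1 = (R ⊙ (P ⊙ Q)) ⊼ (P ⊙ Q)
G4 = Q ⊼ G3 = Q ⊼ ((R ⊙ (P ⊙ Q)) ⊼ (P ⊙ Q))
G5 = G4 ⊼ G2 = (Q ⊼ ((R ⊙ (P ⊙ Q)) ⊼ (P ⊙ Q))) ⊼ (R ⊙ (P ⊙ Q))

(Q ⊼ ((R ⊙ (P ⊙ Q)) ⊼ (P ⊙ Q))) ⊼ (R ⊙ (P ⊙ Q))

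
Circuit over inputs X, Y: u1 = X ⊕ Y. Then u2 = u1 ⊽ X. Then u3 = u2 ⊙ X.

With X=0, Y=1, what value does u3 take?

1

u1 = 0 ⊕ 1 = 1
u2 = 1 ⊽ 0 = 0
u3 = 0 ⊙ 0 = 1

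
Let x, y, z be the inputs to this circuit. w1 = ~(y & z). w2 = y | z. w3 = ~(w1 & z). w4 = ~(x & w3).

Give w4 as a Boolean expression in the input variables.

w1 = ~(y & z)
w3 = ~(w1 & z) = ~((~(y & z)) & z)
w4 = ~(x & w3) = ~(x & (~((~(y & z)) & z)))

~(x & (~((~(y & z)) & z)))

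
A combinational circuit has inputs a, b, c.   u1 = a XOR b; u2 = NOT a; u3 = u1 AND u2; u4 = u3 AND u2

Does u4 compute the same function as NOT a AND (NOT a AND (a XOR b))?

u1 = a XOR b
u2 = NOT a
u3 = u1 AND u2 = (a XOR b) AND NOT a
u4 = u3 AND u2 = ((a XOR b) AND NOT a) AND NOT a
At a=0, b=0, c=0: circuit gives 0, formula gives 0.
At a=0, b=1, c=0: circuit gives 1, formula gives 1.
Agrees on all 8 inputs.

Yes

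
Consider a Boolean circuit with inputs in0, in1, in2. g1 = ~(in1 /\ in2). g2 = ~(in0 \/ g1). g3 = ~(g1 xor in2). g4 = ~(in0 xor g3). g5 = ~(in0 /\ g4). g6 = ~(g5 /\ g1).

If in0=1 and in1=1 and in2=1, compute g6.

1

g1 = ~(1 /\ 1) = 0
g3 = ~(0 xor 1) = 0
g4 = ~(1 xor 0) = 0
g5 = ~(1 /\ 0) = 1
g6 = ~(1 /\ 0) = 1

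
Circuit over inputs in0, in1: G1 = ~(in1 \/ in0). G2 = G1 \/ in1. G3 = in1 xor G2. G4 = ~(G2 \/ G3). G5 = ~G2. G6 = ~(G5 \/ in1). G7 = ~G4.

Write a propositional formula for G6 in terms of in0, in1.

~(~((~(in1 \/ in0)) \/ in1) \/ in1)

G1 = ~(in1 \/ in0)
G2 = G1 \/ in1 = (~(in1 \/ in0)) \/ in1
G5 = ~G2 = ~((~(in1 \/ in0)) \/ in1)
G6 = ~(G5 \/ in1) = ~(~((~(in1 \/ in0)) \/ in1) \/ in1)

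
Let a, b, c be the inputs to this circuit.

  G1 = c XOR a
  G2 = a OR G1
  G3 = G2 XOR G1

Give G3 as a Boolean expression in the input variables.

G1 = c XOR a
G2 = a OR G1 = a OR (c XOR a)
G3 = G2 XOR G1 = (a OR (c XOR a)) XOR (c XOR a)

(a OR (c XOR a)) XOR (c XOR a)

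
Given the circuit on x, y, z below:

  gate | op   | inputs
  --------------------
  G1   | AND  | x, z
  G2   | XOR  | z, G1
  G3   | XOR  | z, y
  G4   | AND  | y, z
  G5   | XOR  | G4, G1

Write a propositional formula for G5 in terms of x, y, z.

(y AND z) XOR (x AND z)

G1 = x AND z
G4 = y AND z
G5 = G4 XOR G1 = (y AND z) XOR (x AND z)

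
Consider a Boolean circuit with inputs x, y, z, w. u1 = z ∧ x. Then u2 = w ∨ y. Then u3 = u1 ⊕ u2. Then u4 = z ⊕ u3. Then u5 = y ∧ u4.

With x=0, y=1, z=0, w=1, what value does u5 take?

u1 = 0 ∧ 0 = 0
u2 = 1 ∨ 1 = 1
u3 = 0 ⊕ 1 = 1
u4 = 0 ⊕ 1 = 1
u5 = 1 ∧ 1 = 1

1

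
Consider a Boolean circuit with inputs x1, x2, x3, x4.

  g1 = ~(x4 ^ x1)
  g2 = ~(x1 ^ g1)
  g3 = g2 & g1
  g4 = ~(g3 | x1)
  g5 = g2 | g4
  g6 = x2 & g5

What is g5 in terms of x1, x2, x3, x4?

(~(x1 ^ (~(x4 ^ x1)))) | (~(((~(x1 ^ (~(x4 ^ x1)))) & (~(x4 ^ x1))) | x1))

g1 = ~(x4 ^ x1)
g2 = ~(x1 ^ g1) = ~(x1 ^ (~(x4 ^ x1)))
g3 = g2 & g1 = (~(x1 ^ (~(x4 ^ x1)))) & (~(x4 ^ x1))
g4 = ~(g3 | x1) = ~(((~(x1 ^ (~(x4 ^ x1)))) & (~(x4 ^ x1))) | x1)
g5 = g2 | g4 = (~(x1 ^ (~(x4 ^ x1)))) | (~(((~(x1 ^ (~(x4 ^ x1)))) & (~(x4 ^ x1))) | x1))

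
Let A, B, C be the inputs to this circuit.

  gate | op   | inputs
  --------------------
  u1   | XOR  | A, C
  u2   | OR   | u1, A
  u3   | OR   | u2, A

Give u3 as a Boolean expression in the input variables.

u1 = A XOR C
u2 = u1 OR A = (A XOR C) OR A
u3 = u2 OR A = ((A XOR C) OR A) OR A

((A XOR C) OR A) OR A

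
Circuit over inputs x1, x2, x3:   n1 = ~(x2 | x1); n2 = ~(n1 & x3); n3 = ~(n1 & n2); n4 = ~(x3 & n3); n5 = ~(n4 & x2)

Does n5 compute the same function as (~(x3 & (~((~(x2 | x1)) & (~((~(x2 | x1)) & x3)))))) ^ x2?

n1 = ~(x2 | x1)
n2 = ~(n1 & x3) = ~((~(x2 | x1)) & x3)
n3 = ~(n1 & n2) = ~((~(x2 | x1)) & (~((~(x2 | x1)) & x3)))
n4 = ~(x3 & n3) = ~(x3 & (~((~(x2 | x1)) & (~((~(x2 | x1)) & x3)))))
n5 = ~(n4 & x2) = ~((~(x3 & (~((~(x2 | x1)) & (~((~(x2 | x1)) & x3)))))) & x2)
At x1=0, x2=0, x3=1: circuit gives 1, formula gives 0.

No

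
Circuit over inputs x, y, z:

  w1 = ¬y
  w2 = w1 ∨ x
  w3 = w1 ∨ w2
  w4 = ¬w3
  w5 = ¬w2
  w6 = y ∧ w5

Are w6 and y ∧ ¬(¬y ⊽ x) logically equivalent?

No

w1 = ¬y
w2 = w1 ∨ x = ¬y ∨ x
w5 = ¬w2 = ¬(¬y ∨ x)
w6 = y ∧ w5 = y ∧ ¬(¬y ∨ x)
At x=0, y=1, z=0: circuit gives 1, formula gives 0.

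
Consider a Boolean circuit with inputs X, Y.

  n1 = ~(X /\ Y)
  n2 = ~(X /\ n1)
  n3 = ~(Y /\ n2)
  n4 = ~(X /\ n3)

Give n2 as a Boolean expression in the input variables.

n1 = ~(X /\ Y)
n2 = ~(X /\ n1) = ~(X /\ (~(X /\ Y)))

~(X /\ (~(X /\ Y)))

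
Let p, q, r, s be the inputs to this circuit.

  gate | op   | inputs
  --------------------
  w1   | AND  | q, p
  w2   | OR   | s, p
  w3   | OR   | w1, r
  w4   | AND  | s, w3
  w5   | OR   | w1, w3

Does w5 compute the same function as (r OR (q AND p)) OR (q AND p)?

Yes

w1 = q AND p
w3 = w1 OR r = (q AND p) OR r
w5 = w1 OR w3 = (q AND p) OR ((q AND p) OR r)
At p=0, q=0, r=0, s=0: circuit gives 0, formula gives 0.
At p=0, q=0, r=1, s=0: circuit gives 1, formula gives 1.
Agrees on all 16 inputs.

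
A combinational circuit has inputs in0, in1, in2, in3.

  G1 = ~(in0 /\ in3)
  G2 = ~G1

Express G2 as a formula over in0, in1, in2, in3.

G1 = ~(in0 /\ in3)
G2 = ~G1 = ~(~(in0 /\ in3))

~(~(in0 /\ in3))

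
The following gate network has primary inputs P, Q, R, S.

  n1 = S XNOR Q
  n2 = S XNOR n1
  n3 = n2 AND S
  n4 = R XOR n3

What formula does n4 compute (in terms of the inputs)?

R XOR ((S XNOR (S XNOR Q)) AND S)

n1 = S XNOR Q
n2 = S XNOR n1 = S XNOR (S XNOR Q)
n3 = n2 AND S = (S XNOR (S XNOR Q)) AND S
n4 = R XOR n3 = R XOR ((S XNOR (S XNOR Q)) AND S)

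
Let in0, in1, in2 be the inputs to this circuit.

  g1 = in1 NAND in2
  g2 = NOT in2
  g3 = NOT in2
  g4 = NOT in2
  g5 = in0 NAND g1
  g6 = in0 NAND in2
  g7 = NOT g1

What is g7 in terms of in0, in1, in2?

NOT (in1 NAND in2)

g1 = in1 NAND in2
g7 = NOT g1 = NOT (in1 NAND in2)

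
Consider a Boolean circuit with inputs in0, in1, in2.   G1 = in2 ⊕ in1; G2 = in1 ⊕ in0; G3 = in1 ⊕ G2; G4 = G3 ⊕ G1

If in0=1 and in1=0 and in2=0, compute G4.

G1 = 0 ⊕ 0 = 0
G2 = 0 ⊕ 1 = 1
G3 = 0 ⊕ 1 = 1
G4 = 1 ⊕ 0 = 1

1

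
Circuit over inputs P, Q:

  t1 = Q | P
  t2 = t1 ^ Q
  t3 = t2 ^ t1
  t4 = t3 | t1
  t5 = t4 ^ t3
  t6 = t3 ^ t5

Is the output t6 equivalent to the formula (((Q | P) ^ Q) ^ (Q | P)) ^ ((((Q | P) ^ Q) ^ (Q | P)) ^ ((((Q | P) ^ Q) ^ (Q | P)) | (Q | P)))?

t1 = Q | P
t2 = t1 ^ Q = (Q | P) ^ Q
t3 = t2 ^ t1 = ((Q | P) ^ Q) ^ (Q | P)
t4 = t3 | t1 = (((Q | P) ^ Q) ^ (Q | P)) | (Q | P)
t5 = t4 ^ t3 = ((((Q | P) ^ Q) ^ (Q | P)) | (Q | P)) ^ (((Q | P) ^ Q) ^ (Q | P))
t6 = t3 ^ t5 = (((Q | P) ^ Q) ^ (Q | P)) ^ (((((Q | P) ^ Q) ^ (Q | P)) | (Q | P)) ^ (((Q | P) ^ Q) ^ (Q | P)))
At P=0, Q=0: circuit gives 0, formula gives 0.
At P=0, Q=1: circuit gives 1, formula gives 1.
Agrees on all 4 inputs.

Yes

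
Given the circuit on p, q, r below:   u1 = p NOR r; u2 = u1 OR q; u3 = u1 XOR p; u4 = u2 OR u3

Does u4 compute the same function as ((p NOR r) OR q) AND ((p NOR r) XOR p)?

u1 = p NOR r
u2 = u1 OR q = (p NOR r) OR q
u3 = u1 XOR p = (p NOR r) XOR p
u4 = u2 OR u3 = ((p NOR r) OR q) OR ((p NOR r) XOR p)
At p=0, q=1, r=1: circuit gives 1, formula gives 0.

No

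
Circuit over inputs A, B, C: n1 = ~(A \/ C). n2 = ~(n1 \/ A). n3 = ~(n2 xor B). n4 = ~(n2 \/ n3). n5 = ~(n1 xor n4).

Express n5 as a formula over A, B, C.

~((~(A \/ C)) xor (~((~((~(A \/ C)) \/ A)) \/ (~((~((~(A \/ C)) \/ A)) xor B)))))

n1 = ~(A \/ C)
n2 = ~(n1 \/ A) = ~((~(A \/ C)) \/ A)
n3 = ~(n2 xor B) = ~((~((~(A \/ C)) \/ A)) xor B)
n4 = ~(n2 \/ n3) = ~((~((~(A \/ C)) \/ A)) \/ (~((~((~(A \/ C)) \/ A)) xor B)))
n5 = ~(n1 xor n4) = ~((~(A \/ C)) xor (~((~((~(A \/ C)) \/ A)) \/ (~((~((~(A \/ C)) \/ A)) xor B)))))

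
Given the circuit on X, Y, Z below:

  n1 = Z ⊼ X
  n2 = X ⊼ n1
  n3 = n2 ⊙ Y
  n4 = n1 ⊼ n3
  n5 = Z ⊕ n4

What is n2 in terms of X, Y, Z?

X ⊼ (Z ⊼ X)

n1 = Z ⊼ X
n2 = X ⊼ n1 = X ⊼ (Z ⊼ X)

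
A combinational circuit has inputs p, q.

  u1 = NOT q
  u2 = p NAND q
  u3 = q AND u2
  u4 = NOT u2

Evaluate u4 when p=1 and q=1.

1

u2 = 1 NAND 1 = 0
u4 = NOT 0 = 1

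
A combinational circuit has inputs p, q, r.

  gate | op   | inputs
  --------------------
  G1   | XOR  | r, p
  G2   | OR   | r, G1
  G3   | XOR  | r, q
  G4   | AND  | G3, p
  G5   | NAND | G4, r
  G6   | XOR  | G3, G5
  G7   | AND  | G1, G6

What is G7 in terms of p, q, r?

G1 = r XOR p
G3 = r XOR q
G4 = G3 AND p = (r XOR q) AND p
G5 = G4 NAND r = ((r XOR q) AND p) NAND r
G6 = G3 XOR G5 = (r XOR q) XOR (((r XOR q) AND p) NAND r)
G7 = G1 AND G6 = (r XOR p) AND ((r XOR q) XOR (((r XOR q) AND p) NAND r))

(r XOR p) AND ((r XOR q) XOR (((r XOR q) AND p) NAND r))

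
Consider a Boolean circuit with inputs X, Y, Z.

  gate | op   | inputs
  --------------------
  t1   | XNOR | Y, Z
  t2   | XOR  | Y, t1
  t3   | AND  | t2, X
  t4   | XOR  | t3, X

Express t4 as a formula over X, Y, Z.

t1 = Y XNOR Z
t2 = Y XOR t1 = Y XOR (Y XNOR Z)
t3 = t2 AND X = (Y XOR (Y XNOR Z)) AND X
t4 = t3 XOR X = ((Y XOR (Y XNOR Z)) AND X) XOR X

((Y XOR (Y XNOR Z)) AND X) XOR X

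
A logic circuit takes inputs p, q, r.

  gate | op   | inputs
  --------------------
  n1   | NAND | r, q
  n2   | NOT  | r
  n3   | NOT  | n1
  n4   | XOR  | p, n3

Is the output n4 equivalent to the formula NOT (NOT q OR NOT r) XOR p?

n1 = r NAND q
n3 = NOT n1 = NOT (r NAND q)
n4 = p XOR n3 = p XOR NOT (r NAND q)
At p=0, q=0, r=0: circuit gives 0, formula gives 0.
At p=0, q=1, r=1: circuit gives 1, formula gives 1.
Agrees on all 8 inputs.

Yes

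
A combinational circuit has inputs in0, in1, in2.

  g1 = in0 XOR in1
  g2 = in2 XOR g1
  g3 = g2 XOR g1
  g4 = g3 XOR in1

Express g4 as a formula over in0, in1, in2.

g1 = in0 XOR in1
g2 = in2 XOR g1 = in2 XOR (in0 XOR in1)
g3 = g2 XOR g1 = (in2 XOR (in0 XOR in1)) XOR (in0 XOR in1)
g4 = g3 XOR in1 = ((in2 XOR (in0 XOR in1)) XOR (in0 XOR in1)) XOR in1

((in2 XOR (in0 XOR in1)) XOR (in0 XOR in1)) XOR in1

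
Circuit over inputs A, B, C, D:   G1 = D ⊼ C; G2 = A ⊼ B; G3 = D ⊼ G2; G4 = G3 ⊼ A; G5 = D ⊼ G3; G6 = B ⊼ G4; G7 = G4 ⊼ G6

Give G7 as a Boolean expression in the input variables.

((D ⊼ (A ⊼ B)) ⊼ A) ⊼ (B ⊼ ((D ⊼ (A ⊼ B)) ⊼ A))

G2 = A ⊼ B
G3 = D ⊼ G2 = D ⊼ (A ⊼ B)
G4 = G3 ⊼ A = (D ⊼ (A ⊼ B)) ⊼ A
G6 = B ⊼ G4 = B ⊼ ((D ⊼ (A ⊼ B)) ⊼ A)
G7 = G4 ⊼ G6 = ((D ⊼ (A ⊼ B)) ⊼ A) ⊼ (B ⊼ ((D ⊼ (A ⊼ B)) ⊼ A))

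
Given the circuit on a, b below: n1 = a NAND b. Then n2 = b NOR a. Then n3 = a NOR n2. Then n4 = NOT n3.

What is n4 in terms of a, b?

NOT (a NOR (b NOR a))

n2 = b NOR a
n3 = a NOR n2 = a NOR (b NOR a)
n4 = NOT n3 = NOT (a NOR (b NOR a))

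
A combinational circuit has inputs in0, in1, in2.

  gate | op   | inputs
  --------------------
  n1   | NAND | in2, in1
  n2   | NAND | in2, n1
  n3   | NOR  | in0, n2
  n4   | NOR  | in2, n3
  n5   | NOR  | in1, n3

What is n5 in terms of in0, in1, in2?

n1 = in2 NAND in1
n2 = in2 NAND n1 = in2 NAND (in2 NAND in1)
n3 = in0 NOR n2 = in0 NOR (in2 NAND (in2 NAND in1))
n5 = in1 NOR n3 = in1 NOR (in0 NOR (in2 NAND (in2 NAND in1)))

in1 NOR (in0 NOR (in2 NAND (in2 NAND in1)))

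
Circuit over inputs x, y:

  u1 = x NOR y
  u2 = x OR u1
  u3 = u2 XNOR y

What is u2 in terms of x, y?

u1 = x NOR y
u2 = x OR u1 = x OR (x NOR y)

x OR (x NOR y)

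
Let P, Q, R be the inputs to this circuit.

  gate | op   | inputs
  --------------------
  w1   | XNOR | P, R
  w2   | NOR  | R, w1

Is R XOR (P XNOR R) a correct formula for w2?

No

w1 = P XNOR R
w2 = R NOR w1 = R NOR (P XNOR R)
At P=0, Q=0, R=0: circuit gives 0, formula gives 1.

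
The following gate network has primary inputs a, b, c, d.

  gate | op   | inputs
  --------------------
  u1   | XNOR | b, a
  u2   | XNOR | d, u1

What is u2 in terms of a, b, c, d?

d XNOR (b XNOR a)

u1 = b XNOR a
u2 = d XNOR u1 = d XNOR (b XNOR a)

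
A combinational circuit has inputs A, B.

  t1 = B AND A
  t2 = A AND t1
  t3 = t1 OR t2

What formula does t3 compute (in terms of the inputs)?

t1 = B AND A
t2 = A AND t1 = A AND (B AND A)
t3 = t1 OR t2 = (B AND A) OR (A AND (B AND A))

(B AND A) OR (A AND (B AND A))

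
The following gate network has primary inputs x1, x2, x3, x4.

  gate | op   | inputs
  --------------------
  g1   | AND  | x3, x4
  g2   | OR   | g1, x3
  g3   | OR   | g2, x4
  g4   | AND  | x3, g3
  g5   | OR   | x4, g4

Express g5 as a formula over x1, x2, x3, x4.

g1 = x3 AND x4
g2 = g1 OR x3 = (x3 AND x4) OR x3
g3 = g2 OR x4 = ((x3 AND x4) OR x3) OR x4
g4 = x3 AND g3 = x3 AND (((x3 AND x4) OR x3) OR x4)
g5 = x4 OR g4 = x4 OR (x3 AND (((x3 AND x4) OR x3) OR x4))

x4 OR (x3 AND (((x3 AND x4) OR x3) OR x4))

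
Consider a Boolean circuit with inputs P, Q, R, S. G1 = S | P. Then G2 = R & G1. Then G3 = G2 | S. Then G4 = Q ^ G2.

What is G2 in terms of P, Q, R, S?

R & (S | P)

G1 = S | P
G2 = R & G1 = R & (S | P)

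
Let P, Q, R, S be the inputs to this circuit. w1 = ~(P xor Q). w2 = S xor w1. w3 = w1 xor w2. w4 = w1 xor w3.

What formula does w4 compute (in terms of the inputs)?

(~(P xor Q)) xor ((~(P xor Q)) xor (S xor (~(P xor Q))))

w1 = ~(P xor Q)
w2 = S xor w1 = S xor (~(P xor Q))
w3 = w1 xor w2 = (~(P xor Q)) xor (S xor (~(P xor Q)))
w4 = w1 xor w3 = (~(P xor Q)) xor ((~(P xor Q)) xor (S xor (~(P xor Q))))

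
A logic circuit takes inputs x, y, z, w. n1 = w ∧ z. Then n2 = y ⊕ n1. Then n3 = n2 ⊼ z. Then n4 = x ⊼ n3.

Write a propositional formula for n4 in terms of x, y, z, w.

n1 = w ∧ z
n2 = y ⊕ n1 = y ⊕ (w ∧ z)
n3 = n2 ⊼ z = (y ⊕ (w ∧ z)) ⊼ z
n4 = x ⊼ n3 = x ⊼ ((y ⊕ (w ∧ z)) ⊼ z)

x ⊼ ((y ⊕ (w ∧ z)) ⊼ z)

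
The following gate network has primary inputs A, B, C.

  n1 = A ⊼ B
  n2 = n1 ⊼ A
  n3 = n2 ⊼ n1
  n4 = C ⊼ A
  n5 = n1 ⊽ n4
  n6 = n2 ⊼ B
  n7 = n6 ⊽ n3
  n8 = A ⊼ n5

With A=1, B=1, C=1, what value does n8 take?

0

n1 = 1 ⊼ 1 = 0
n4 = 1 ⊼ 1 = 0
n5 = 0 ⊽ 0 = 1
n8 = 1 ⊼ 1 = 0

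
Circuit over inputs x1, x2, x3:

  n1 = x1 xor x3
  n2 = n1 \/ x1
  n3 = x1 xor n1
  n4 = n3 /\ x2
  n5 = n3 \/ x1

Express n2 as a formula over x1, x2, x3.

n1 = x1 xor x3
n2 = n1 \/ x1 = (x1 xor x3) \/ x1

(x1 xor x3) \/ x1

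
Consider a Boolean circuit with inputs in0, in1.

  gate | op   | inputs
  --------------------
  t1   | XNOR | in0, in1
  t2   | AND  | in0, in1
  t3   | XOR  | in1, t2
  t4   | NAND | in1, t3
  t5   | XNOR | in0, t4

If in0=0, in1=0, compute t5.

0

t2 = 0 AND 0 = 0
t3 = 0 XOR 0 = 0
t4 = 0 NAND 0 = 1
t5 = 0 XNOR 1 = 0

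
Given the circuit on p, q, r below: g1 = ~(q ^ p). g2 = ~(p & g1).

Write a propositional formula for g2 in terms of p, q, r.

g1 = ~(q ^ p)
g2 = ~(p & g1) = ~(p & (~(q ^ p)))

~(p & (~(q ^ p)))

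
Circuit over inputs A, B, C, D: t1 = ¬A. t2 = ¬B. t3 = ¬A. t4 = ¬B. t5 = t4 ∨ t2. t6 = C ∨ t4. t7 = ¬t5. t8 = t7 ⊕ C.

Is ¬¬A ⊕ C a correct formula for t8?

t2 = ¬B
t4 = ¬B
t5 = t4 ∨ t2 = ¬B ∨ ¬B
t7 = ¬t5 = ¬(¬B ∨ ¬B)
t8 = t7 ⊕ C = ¬(¬B ∨ ¬B) ⊕ C
At A=0, B=1, C=0, D=0: circuit gives 1, formula gives 0.

No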